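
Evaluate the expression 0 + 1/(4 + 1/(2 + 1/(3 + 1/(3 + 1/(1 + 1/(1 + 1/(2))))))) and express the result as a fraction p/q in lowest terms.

Start with 2.
1 + 1/(2/1) = 1 + 1/2 = 3/2
1 + 1/(3/2) = 1 + 2/3 = 5/3
3 + 1/(5/3) = 3 + 3/5 = 18/5
3 + 1/(18/5) = 3 + 5/18 = 59/18
2 + 1/(59/18) = 2 + 18/59 = 136/59
4 + 1/(136/59) = 4 + 59/136 = 603/136
0 + 1/(603/136) = 0 + 136/603 = 136/603

136/603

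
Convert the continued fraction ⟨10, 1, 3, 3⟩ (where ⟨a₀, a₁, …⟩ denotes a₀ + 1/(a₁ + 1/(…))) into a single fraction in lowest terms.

140/13

Start with 3.
3 + 1/(3/1) = 3 + 1/3 = 10/3
1 + 1/(10/3) = 1 + 3/10 = 13/10
10 + 1/(13/10) = 10 + 10/13 = 140/13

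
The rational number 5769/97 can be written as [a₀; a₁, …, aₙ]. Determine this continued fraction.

[59; 2, 9, 5]

Repeatedly divide and take the remainder:
5769 ÷ 97 → quotient 59, remainder 46
97 ÷ 46 → quotient 2, remainder 5
46 ÷ 5 → quotient 9, remainder 1
5 ÷ 1 → quotient 5, remainder 0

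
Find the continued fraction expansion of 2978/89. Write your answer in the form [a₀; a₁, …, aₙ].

[33; 2, 5, 1, 6]

Run the Euclidean algorithm, recording each quotient:
⌊2978/89⌋ = 33, remainder 41
⌊89/41⌋ = 2, remainder 7
⌊41/7⌋ = 5, remainder 6
⌊7/6⌋ = 1, remainder 1
⌊6/1⌋ = 6, remainder 0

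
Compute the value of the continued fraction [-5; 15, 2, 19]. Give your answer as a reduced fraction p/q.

-2981/604

Start with 19.
2 + 1/(19/1) = 2 + 1/19 = 39/19
15 + 1/(39/19) = 15 + 19/39 = 604/39
-5 + 1/(604/39) = -5 + 39/604 = -2981/604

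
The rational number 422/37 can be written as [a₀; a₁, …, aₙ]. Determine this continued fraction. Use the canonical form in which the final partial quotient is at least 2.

[11; 2, 2, 7]

Apply division with remainder until the remainder is 0:
422 ÷ 37 → quotient 11, remainder 15
37 ÷ 15 → quotient 2, remainder 7
15 ÷ 7 → quotient 2, remainder 1
7 ÷ 1 → quotient 7, remainder 0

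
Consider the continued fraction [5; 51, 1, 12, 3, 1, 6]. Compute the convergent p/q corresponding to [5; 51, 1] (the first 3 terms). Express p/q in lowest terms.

Start with 1.
51 + 1/(1/1) = 51 + 1/1 = 52/1
5 + 1/(52/1) = 5 + 1/52 = 261/52

261/52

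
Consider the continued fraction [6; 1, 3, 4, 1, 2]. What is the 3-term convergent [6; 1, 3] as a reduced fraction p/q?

27/4

Compute successive convergents:
a_0 = 6: 6/1
a_1 = 1: 7/1
a_2 = 3: 27/4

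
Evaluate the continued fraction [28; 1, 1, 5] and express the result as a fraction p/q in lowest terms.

314/11

Start with 5.
1 + 1/(5/1) = 1 + 1/5 = 6/5
1 + 1/(6/5) = 1 + 5/6 = 11/6
28 + 1/(11/6) = 28 + 6/11 = 314/11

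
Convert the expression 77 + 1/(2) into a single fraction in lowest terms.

a_0 = 77: 77/1
a_1 = 2: 155/2

155/2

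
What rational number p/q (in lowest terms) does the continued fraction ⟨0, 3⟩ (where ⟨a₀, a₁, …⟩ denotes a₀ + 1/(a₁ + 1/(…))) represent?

Compute successive convergents:
a_0 = 0: 0/1
a_1 = 3: 1/3

1/3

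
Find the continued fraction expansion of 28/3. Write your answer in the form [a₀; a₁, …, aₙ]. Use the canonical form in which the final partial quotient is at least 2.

28 = 9·3 + 1, so a_0 = 9
3 = 3·1 + 0, so a_1 = 3

[9; 3]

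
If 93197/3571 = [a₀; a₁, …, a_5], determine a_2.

5

93197 = 26·3571 + 351, so a_0 = 26
3571 = 10·351 + 61, so a_1 = 10
351 = 5·61 + 46, so a_2 = 5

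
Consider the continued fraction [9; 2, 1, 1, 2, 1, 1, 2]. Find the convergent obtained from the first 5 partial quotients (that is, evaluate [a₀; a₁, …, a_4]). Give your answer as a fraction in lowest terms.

122/13

Compute successive convergents:
a_0 = 9: 9/1
a_1 = 2: 19/2
a_2 = 1: 28/3
a_3 = 1: 47/5
a_4 = 2: 122/13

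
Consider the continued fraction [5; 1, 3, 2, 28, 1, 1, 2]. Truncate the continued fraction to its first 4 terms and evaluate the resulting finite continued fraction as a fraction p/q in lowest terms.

52/9

Collapse the nested fraction from the inside out:
Start with 2.
3 + 1/(2/1) = 3 + 1/2 = 7/2
1 + 1/(7/2) = 1 + 2/7 = 9/7
5 + 1/(9/7) = 5 + 7/9 = 52/9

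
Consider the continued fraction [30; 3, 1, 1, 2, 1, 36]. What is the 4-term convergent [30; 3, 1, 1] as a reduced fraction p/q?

212/7

Work from the innermost term outward:
Start with 1.
1 + 1/(1/1) = 1 + 1/1 = 2/1
3 + 1/(2/1) = 3 + 1/2 = 7/2
30 + 1/(7/2) = 30 + 2/7 = 212/7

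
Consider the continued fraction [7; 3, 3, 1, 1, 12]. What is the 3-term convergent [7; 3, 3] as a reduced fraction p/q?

73/10

a_0 = 7: 7/1
a_1 = 3: 22/3
a_2 = 3: 73/10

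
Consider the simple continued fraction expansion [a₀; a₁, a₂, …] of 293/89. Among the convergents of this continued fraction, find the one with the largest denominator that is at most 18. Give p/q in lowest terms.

a_0 = 3: 3/1  (≤ bound)
a_1 = 3: 10/3  (≤ bound)
a_2 = 2: 23/7  (≤ bound)
a_3 = 2: 56/17  (≤ bound)
a_4 = 1: 79/24  (> 18, stop)

56/17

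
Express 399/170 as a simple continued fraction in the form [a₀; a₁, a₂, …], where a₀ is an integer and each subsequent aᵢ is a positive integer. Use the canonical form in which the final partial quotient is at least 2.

399 ÷ 170 → quotient 2, remainder 59
170 ÷ 59 → quotient 2, remainder 52
59 ÷ 52 → quotient 1, remainder 7
52 ÷ 7 → quotient 7, remainder 3
7 ÷ 3 → quotient 2, remainder 1
3 ÷ 1 → quotient 3, remainder 0

[2; 2, 1, 7, 2, 3]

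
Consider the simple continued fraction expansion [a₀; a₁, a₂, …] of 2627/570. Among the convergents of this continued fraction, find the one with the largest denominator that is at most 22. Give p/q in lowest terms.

83/18

List convergents until the denominator exceeds the bound:
a_0 = 4: 4/1  (≤ bound)
a_1 = 1: 5/1  (≤ bound)
a_2 = 1: 9/2  (≤ bound)
a_3 = 1: 14/3  (≤ bound)
a_4 = 1: 23/5  (≤ bound)
a_5 = 3: 83/18  (≤ bound)
a_6 = 1: 106/23  (> 22, stop)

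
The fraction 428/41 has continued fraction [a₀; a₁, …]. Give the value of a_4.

1

Run the Euclidean algorithm, recording each quotient:
428 ÷ 41 → quotient 10, remainder 18
41 ÷ 18 → quotient 2, remainder 5
18 ÷ 5 → quotient 3, remainder 3
5 ÷ 3 → quotient 1, remainder 2
3 ÷ 2 → quotient 1, remainder 1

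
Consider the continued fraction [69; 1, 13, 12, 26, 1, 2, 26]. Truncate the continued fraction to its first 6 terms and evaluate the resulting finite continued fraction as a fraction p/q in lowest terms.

Start with 1.
26 + 1/(1/1) = 26 + 1/1 = 27/1
12 + 1/(27/1) = 12 + 1/27 = 325/27
13 + 1/(325/27) = 13 + 27/325 = 4252/325
1 + 1/(4252/325) = 1 + 325/4252 = 4577/4252
69 + 1/(4577/4252) = 69 + 4252/4577 = 320065/4577

320065/4577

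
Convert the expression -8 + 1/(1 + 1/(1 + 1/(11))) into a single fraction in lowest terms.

a_0 = -8: -8/1
a_1 = 1: -7/1
a_2 = 1: -15/2
a_3 = 11: -172/23

-172/23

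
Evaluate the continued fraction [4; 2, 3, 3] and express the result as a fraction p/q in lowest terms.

a_0 = 4: 4/1
a_1 = 2: 9/2
a_2 = 3: 31/7
a_3 = 3: 102/23

102/23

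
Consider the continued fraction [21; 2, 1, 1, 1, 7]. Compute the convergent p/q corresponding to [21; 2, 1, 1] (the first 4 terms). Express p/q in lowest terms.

107/5

Starting at the tail and folding back:
Start with 1.
1 + 1/(1/1) = 1 + 1/1 = 2/1
2 + 1/(2/1) = 2 + 1/2 = 5/2
21 + 1/(5/2) = 21 + 2/5 = 107/5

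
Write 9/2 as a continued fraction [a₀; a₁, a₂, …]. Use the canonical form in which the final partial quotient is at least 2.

Run the Euclidean algorithm, recording each quotient:
9 = 4·2 + 1, so a_0 = 4
2 = 2·1 + 0, so a_1 = 2

[4; 2]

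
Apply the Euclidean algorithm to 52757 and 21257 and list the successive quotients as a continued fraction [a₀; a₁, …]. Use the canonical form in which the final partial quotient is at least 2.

[2; 2, 13, 3, 1, 1, 54, 2]

Apply division with remainder until the remainder is 0:
⌊52757/21257⌋ = 2, remainder 10243
⌊21257/10243⌋ = 2, remainder 771
⌊10243/771⌋ = 13, remainder 220
⌊771/220⌋ = 3, remainder 111
⌊220/111⌋ = 1, remainder 109
⌊111/109⌋ = 1, remainder 2
⌊109/2⌋ = 54, remainder 1
⌊2/1⌋ = 2, remainder 0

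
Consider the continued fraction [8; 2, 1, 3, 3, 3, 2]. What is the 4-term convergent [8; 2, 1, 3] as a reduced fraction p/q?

Collapse the nested fraction from the inside out:
Start with 3.
1 + 1/(3/1) = 1 + 1/3 = 4/3
2 + 1/(4/3) = 2 + 3/4 = 11/4
8 + 1/(11/4) = 8 + 4/11 = 92/11

92/11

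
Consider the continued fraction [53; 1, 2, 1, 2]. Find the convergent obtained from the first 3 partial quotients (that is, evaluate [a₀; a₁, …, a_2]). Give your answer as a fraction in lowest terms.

161/3

Build up convergents one term at a time:
a_0 = 53: 53/1
a_1 = 1: 54/1
a_2 = 2: 161/3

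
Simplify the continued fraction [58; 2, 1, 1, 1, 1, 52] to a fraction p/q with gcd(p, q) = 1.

Use the convergent recurrence hₖ = aₖ·hₖ₋₁ + hₖ₋₂ (and likewise for the denominators kₖ):
a_0 = 58: 58/1
a_1 = 2: 117/2
a_2 = 1: 175/3
a_3 = 1: 292/5
a_4 = 1: 467/8
a_5 = 1: 759/13
a_6 = 52: 39935/684

39935/684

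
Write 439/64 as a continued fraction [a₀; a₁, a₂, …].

[6; 1, 6, 9]

Repeatedly divide and take the remainder:
439 ÷ 64 → quotient 6, remainder 55
64 ÷ 55 → quotient 1, remainder 9
55 ÷ 9 → quotient 6, remainder 1
9 ÷ 1 → quotient 9, remainder 0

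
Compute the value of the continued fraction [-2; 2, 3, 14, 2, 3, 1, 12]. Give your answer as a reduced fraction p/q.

-18616/11857

Build up convergents one term at a time:
a_0 = -2: -2/1
a_1 = 2: -3/2
a_2 = 3: -11/7
a_3 = 14: -157/100
a_4 = 2: -325/207
a_5 = 3: -1132/721
a_6 = 1: -1457/928
a_7 = 12: -18616/11857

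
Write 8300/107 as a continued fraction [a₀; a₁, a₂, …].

8300 ÷ 107 → quotient 77, remainder 61
107 ÷ 61 → quotient 1, remainder 46
61 ÷ 46 → quotient 1, remainder 15
46 ÷ 15 → quotient 3, remainder 1
15 ÷ 1 → quotient 15, remainder 0

[77; 1, 1, 3, 15]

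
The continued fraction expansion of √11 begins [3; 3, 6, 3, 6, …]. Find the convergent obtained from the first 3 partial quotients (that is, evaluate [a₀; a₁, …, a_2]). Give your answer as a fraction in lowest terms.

63/19

Start with 6.
3 + 1/(6/1) = 3 + 1/6 = 19/6
3 + 1/(19/6) = 3 + 6/19 = 63/19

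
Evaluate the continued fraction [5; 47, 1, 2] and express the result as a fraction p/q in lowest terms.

718/143

Start with 2.
1 + 1/(2/1) = 1 + 1/2 = 3/2
47 + 1/(3/2) = 47 + 2/3 = 143/3
5 + 1/(143/3) = 5 + 3/143 = 718/143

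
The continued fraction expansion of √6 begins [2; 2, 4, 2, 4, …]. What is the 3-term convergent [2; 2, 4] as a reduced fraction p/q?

22/9

Starting at the tail and folding back:
Start with 4.
2 + 1/(4/1) = 2 + 1/4 = 9/4
2 + 1/(9/4) = 2 + 4/9 = 22/9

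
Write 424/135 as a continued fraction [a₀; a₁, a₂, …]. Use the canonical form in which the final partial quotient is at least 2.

Apply division with remainder until the remainder is 0:
424 ÷ 135 → quotient 3, remainder 19
135 ÷ 19 → quotient 7, remainder 2
19 ÷ 2 → quotient 9, remainder 1
2 ÷ 1 → quotient 2, remainder 0

[3; 7, 9, 2]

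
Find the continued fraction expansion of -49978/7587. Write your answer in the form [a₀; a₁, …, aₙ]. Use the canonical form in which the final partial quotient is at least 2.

Apply division with remainder until the remainder is 0:
-49978 = -7·7587 + 3131, so a_0 = -7
7587 = 2·3131 + 1325, so a_1 = 2
3131 = 2·1325 + 481, so a_2 = 2
1325 = 2·481 + 363, so a_3 = 2
481 = 1·363 + 118, so a_4 = 1
363 = 3·118 + 9, so a_5 = 3
118 = 13·9 + 1, so a_6 = 13
9 = 9·1 + 0, so a_7 = 9

[-7; 2, 2, 2, 1, 3, 13, 9]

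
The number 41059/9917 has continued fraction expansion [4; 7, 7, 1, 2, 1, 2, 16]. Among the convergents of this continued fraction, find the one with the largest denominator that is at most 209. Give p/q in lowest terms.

679/164

List convergents until the denominator exceeds the bound:
a_0 = 4: 4/1  (≤ bound)
a_1 = 7: 29/7  (≤ bound)
a_2 = 7: 207/50  (≤ bound)
a_3 = 1: 236/57  (≤ bound)
a_4 = 2: 679/164  (≤ bound)
a_5 = 1: 915/221  (> 209, stop)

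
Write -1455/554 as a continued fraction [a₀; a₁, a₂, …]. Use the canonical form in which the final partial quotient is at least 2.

[-3; 2, 1, 2, 11, 6]

-1455 ÷ 554 → quotient -3, remainder 207
554 ÷ 207 → quotient 2, remainder 140
207 ÷ 140 → quotient 1, remainder 67
140 ÷ 67 → quotient 2, remainder 6
67 ÷ 6 → quotient 11, remainder 1
6 ÷ 1 → quotient 6, remainder 0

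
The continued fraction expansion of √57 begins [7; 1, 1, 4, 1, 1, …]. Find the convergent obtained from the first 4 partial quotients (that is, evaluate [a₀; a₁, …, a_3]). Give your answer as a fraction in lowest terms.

a_0 = 7: 7/1
a_1 = 1: 8/1
a_2 = 1: 15/2
a_3 = 4: 68/9

68/9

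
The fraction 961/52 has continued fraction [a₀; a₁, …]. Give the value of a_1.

2

⌊961/52⌋ = 18, remainder 25
⌊52/25⌋ = 2, remainder 2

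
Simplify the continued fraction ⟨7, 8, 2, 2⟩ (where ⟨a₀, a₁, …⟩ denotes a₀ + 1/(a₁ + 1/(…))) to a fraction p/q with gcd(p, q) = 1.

a_0 = 7: 7/1
a_1 = 8: 57/8
a_2 = 2: 121/17
a_3 = 2: 299/42

299/42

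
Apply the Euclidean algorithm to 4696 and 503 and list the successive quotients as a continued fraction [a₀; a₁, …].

4696 = 9·503 + 169, so a_0 = 9
503 = 2·169 + 165, so a_1 = 2
169 = 1·165 + 4, so a_2 = 1
165 = 41·4 + 1, so a_3 = 41
4 = 4·1 + 0, so a_4 = 4

[9; 2, 1, 41, 4]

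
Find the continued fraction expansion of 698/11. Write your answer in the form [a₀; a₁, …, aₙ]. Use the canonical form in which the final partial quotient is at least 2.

698 = 63·11 + 5, so a_0 = 63
11 = 2·5 + 1, so a_1 = 2
5 = 5·1 + 0, so a_2 = 5

[63; 2, 5]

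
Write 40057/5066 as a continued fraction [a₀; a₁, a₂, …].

[7; 1, 9, 1, 3, 10, 2, 5]

40057 = 7·5066 + 4595, so a_0 = 7
5066 = 1·4595 + 471, so a_1 = 1
4595 = 9·471 + 356, so a_2 = 9
471 = 1·356 + 115, so a_3 = 1
356 = 3·115 + 11, so a_4 = 3
115 = 10·11 + 5, so a_5 = 10
11 = 2·5 + 1, so a_6 = 2
5 = 5·1 + 0, so a_7 = 5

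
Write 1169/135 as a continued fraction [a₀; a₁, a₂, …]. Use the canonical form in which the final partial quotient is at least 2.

[8; 1, 1, 1, 14, 3]

1169 = 8·135 + 89, so a_0 = 8
135 = 1·89 + 46, so a_1 = 1
89 = 1·46 + 43, so a_2 = 1
46 = 1·43 + 3, so a_3 = 1
43 = 14·3 + 1, so a_4 = 14
3 = 3·1 + 0, so a_5 = 3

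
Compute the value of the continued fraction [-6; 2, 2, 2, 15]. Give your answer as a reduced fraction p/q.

Start with 15.
2 + 1/(15/1) = 2 + 1/15 = 31/15
2 + 1/(31/15) = 2 + 15/31 = 77/31
2 + 1/(77/31) = 2 + 31/77 = 185/77
-6 + 1/(185/77) = -6 + 77/185 = -1033/185

-1033/185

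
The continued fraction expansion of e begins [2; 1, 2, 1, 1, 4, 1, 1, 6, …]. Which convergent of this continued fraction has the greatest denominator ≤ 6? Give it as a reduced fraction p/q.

11/4

a_0 = 2: 2/1  (≤ bound)
a_1 = 1: 3/1  (≤ bound)
a_2 = 2: 8/3  (≤ bound)
a_3 = 1: 11/4  (≤ bound)
a_4 = 1: 19/7  (> 6, stop)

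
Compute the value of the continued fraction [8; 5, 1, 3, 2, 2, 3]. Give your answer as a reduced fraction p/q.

3539/433

Compute successive convergents:
a_0 = 8: 8/1
a_1 = 5: 41/5
a_2 = 1: 49/6
a_3 = 3: 188/23
a_4 = 2: 425/52
a_5 = 2: 1038/127
a_6 = 3: 3539/433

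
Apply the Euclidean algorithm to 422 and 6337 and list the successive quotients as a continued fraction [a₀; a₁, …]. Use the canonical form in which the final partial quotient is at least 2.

[0; 15, 60, 3, 2]

422 ÷ 6337 → quotient 0, remainder 422
6337 ÷ 422 → quotient 15, remainder 7
422 ÷ 7 → quotient 60, remainder 2
7 ÷ 2 → quotient 3, remainder 1
2 ÷ 1 → quotient 2, remainder 0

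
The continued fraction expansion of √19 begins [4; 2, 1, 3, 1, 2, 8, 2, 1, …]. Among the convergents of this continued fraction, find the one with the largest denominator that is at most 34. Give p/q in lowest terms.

List convergents until the denominator exceeds the bound:
a_0 = 4: 4/1  (≤ bound)
a_1 = 2: 9/2  (≤ bound)
a_2 = 1: 13/3  (≤ bound)
a_3 = 3: 48/11  (≤ bound)
a_4 = 1: 61/14  (≤ bound)
a_5 = 2: 170/39  (> 34, stop)

61/14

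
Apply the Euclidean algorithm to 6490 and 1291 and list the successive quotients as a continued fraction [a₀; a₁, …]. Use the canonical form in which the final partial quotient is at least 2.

Repeatedly divide and take the remainder:
6490 = 5·1291 + 35, so a_0 = 5
1291 = 36·35 + 31, so a_1 = 36
35 = 1·31 + 4, so a_2 = 1
31 = 7·4 + 3, so a_3 = 7
4 = 1·3 + 1, so a_4 = 1
3 = 3·1 + 0, so a_5 = 3

[5; 36, 1, 7, 1, 3]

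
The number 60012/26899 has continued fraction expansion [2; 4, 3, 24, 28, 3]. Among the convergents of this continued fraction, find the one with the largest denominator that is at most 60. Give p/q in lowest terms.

a_0 = 2: 2/1  (≤ bound)
a_1 = 4: 9/4  (≤ bound)
a_2 = 3: 29/13  (≤ bound)
a_3 = 24: 705/316  (> 60, stop)

29/13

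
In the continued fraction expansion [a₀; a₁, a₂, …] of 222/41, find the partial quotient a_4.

⌊222/41⌋ = 5, remainder 17
⌊41/17⌋ = 2, remainder 7
⌊17/7⌋ = 2, remainder 3
⌊7/3⌋ = 2, remainder 1
⌊3/1⌋ = 3, remainder 0

3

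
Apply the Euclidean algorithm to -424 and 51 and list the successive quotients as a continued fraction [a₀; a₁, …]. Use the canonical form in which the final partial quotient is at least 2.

[-9; 1, 2, 5, 3]

⌊-424/51⌋ = -9, remainder 35
⌊51/35⌋ = 1, remainder 16
⌊35/16⌋ = 2, remainder 3
⌊16/3⌋ = 5, remainder 1
⌊3/1⌋ = 3, remainder 0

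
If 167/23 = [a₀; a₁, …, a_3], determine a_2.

1

167 = 7·23 + 6, so a_0 = 7
23 = 3·6 + 5, so a_1 = 3
6 = 1·5 + 1, so a_2 = 1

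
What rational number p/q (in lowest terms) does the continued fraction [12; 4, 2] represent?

110/9

Work from the innermost term outward:
Start with 2.
4 + 1/(2/1) = 4 + 1/2 = 9/2
12 + 1/(9/2) = 12 + 2/9 = 110/9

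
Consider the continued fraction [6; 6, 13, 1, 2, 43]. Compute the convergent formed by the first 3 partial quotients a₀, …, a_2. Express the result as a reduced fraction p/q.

Work from the innermost term outward:
Start with 13.
6 + 1/(13/1) = 6 + 1/13 = 79/13
6 + 1/(79/13) = 6 + 13/79 = 487/79

487/79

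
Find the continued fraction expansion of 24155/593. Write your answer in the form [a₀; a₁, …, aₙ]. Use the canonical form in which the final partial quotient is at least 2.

[40; 1, 2, 1, 3, 19, 2]

24155 = 40·593 + 435, so a_0 = 40
593 = 1·435 + 158, so a_1 = 1
435 = 2·158 + 119, so a_2 = 2
158 = 1·119 + 39, so a_3 = 1
119 = 3·39 + 2, so a_4 = 3
39 = 19·2 + 1, so a_5 = 19
2 = 2·1 + 0, so a_6 = 2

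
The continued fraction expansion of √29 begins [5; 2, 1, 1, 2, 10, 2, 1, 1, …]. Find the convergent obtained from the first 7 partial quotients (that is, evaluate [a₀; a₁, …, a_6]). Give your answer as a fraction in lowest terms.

1524/283

Start with 2.
10 + 1/(2/1) = 10 + 1/2 = 21/2
2 + 1/(21/2) = 2 + 2/21 = 44/21
1 + 1/(44/21) = 1 + 21/44 = 65/44
1 + 1/(65/44) = 1 + 44/65 = 109/65
2 + 1/(109/65) = 2 + 65/109 = 283/109
5 + 1/(283/109) = 5 + 109/283 = 1524/283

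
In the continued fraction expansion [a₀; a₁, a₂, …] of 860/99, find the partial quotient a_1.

860 = 8·99 + 68, so a_0 = 8
99 = 1·68 + 31, so a_1 = 1

1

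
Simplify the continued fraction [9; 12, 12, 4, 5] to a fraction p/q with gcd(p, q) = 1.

28202/3105

Start with 5.
4 + 1/(5/1) = 4 + 1/5 = 21/5
12 + 1/(21/5) = 12 + 5/21 = 257/21
12 + 1/(257/21) = 12 + 21/257 = 3105/257
9 + 1/(3105/257) = 9 + 257/3105 = 28202/3105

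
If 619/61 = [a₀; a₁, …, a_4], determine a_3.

3

Run the Euclidean algorithm, recording each quotient:
⌊619/61⌋ = 10, remainder 9
⌊61/9⌋ = 6, remainder 7
⌊9/7⌋ = 1, remainder 2
⌊7/2⌋ = 3, remainder 1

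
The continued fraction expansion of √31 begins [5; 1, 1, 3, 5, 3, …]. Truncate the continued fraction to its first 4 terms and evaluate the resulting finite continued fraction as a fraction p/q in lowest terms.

Collapse the nested fraction from the inside out:
Start with 3.
1 + 1/(3/1) = 1 + 1/3 = 4/3
1 + 1/(4/3) = 1 + 3/4 = 7/4
5 + 1/(7/4) = 5 + 4/7 = 39/7

39/7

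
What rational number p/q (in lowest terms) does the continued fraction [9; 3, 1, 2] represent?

102/11

Build up convergents one term at a time:
a_0 = 9: 9/1
a_1 = 3: 28/3
a_2 = 1: 37/4
a_3 = 2: 102/11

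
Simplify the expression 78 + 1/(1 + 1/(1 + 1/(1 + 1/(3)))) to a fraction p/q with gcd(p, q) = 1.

865/11

Work from the innermost term outward:
Start with 3.
1 + 1/(3/1) = 1 + 1/3 = 4/3
1 + 1/(4/3) = 1 + 3/4 = 7/4
1 + 1/(7/4) = 1 + 4/7 = 11/7
78 + 1/(11/7) = 78 + 7/11 = 865/11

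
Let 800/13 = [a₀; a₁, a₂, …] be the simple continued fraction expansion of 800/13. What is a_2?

1

800 = 61·13 + 7, so a_0 = 61
13 = 1·7 + 6, so a_1 = 1
7 = 1·6 + 1, so a_2 = 1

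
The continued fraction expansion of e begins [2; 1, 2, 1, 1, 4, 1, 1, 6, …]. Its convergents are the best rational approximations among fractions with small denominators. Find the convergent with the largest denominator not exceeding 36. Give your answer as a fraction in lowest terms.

List convergents until the denominator exceeds the bound:
a_0 = 2: 2/1  (≤ bound)
a_1 = 1: 3/1  (≤ bound)
a_2 = 2: 8/3  (≤ bound)
a_3 = 1: 11/4  (≤ bound)
a_4 = 1: 19/7  (≤ bound)
a_5 = 4: 87/32  (≤ bound)
a_6 = 1: 106/39  (> 36, stop)

87/32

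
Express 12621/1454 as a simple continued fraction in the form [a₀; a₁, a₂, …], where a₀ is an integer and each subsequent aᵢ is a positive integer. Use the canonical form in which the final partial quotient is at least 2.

[8; 1, 2, 7, 1, 7, 2, 3]

Run the Euclidean algorithm, recording each quotient:
⌊12621/1454⌋ = 8, remainder 989
⌊1454/989⌋ = 1, remainder 465
⌊989/465⌋ = 2, remainder 59
⌊465/59⌋ = 7, remainder 52
⌊59/52⌋ = 1, remainder 7
⌊52/7⌋ = 7, remainder 3
⌊7/3⌋ = 2, remainder 1
⌊3/1⌋ = 3, remainder 0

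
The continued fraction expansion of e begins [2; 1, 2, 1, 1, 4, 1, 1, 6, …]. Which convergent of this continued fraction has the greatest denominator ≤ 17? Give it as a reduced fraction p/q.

List convergents until the denominator exceeds the bound:
a_0 = 2: 2/1  (≤ bound)
a_1 = 1: 3/1  (≤ bound)
a_2 = 2: 8/3  (≤ bound)
a_3 = 1: 11/4  (≤ bound)
a_4 = 1: 19/7  (≤ bound)
a_5 = 4: 87/32  (> 17, stop)

19/7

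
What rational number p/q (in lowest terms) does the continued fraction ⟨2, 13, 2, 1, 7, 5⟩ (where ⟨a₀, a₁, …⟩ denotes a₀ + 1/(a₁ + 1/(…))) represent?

Build up convergents one term at a time:
a_0 = 2: 2/1
a_1 = 13: 27/13
a_2 = 2: 56/27
a_3 = 1: 83/40
a_4 = 7: 637/307
a_5 = 5: 3268/1575

3268/1575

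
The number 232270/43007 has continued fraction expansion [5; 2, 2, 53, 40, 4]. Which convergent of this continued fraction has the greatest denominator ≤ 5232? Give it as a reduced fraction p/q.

List convergents until the denominator exceeds the bound:
a_0 = 5: 5/1  (≤ bound)
a_1 = 2: 11/2  (≤ bound)
a_2 = 2: 27/5  (≤ bound)
a_3 = 53: 1442/267  (≤ bound)
a_4 = 40: 57707/10685  (> 5232, stop)

1442/267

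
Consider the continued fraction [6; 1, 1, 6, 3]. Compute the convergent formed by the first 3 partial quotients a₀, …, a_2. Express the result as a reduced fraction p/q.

13/2

Compute successive convergents:
a_0 = 6: 6/1
a_1 = 1: 7/1
a_2 = 1: 13/2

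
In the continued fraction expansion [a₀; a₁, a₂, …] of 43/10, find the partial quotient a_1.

3

43 ÷ 10 → quotient 4, remainder 3
10 ÷ 3 → quotient 3, remainder 1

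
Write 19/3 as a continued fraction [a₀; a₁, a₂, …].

[6; 3]

19 ÷ 3 → quotient 6, remainder 1
3 ÷ 1 → quotient 3, remainder 0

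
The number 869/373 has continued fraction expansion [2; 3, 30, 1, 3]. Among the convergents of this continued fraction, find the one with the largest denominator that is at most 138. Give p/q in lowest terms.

219/94

List convergents until the denominator exceeds the bound:
a_0 = 2: 2/1  (≤ bound)
a_1 = 3: 7/3  (≤ bound)
a_2 = 30: 212/91  (≤ bound)
a_3 = 1: 219/94  (≤ bound)
a_4 = 3: 869/373  (> 138, stop)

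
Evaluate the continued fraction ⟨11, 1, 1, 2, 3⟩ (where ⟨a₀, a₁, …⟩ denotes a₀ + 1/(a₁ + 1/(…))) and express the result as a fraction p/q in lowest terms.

Starting at the tail and folding back:
Start with 3.
2 + 1/(3/1) = 2 + 1/3 = 7/3
1 + 1/(7/3) = 1 + 3/7 = 10/7
1 + 1/(10/7) = 1 + 7/10 = 17/10
11 + 1/(17/10) = 11 + 10/17 = 197/17

197/17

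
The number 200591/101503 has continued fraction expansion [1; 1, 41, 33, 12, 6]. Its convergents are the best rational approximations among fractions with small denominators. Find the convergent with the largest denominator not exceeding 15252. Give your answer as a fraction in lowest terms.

2741/1387

a_0 = 1: 1/1  (≤ bound)
a_1 = 1: 2/1  (≤ bound)
a_2 = 41: 83/42  (≤ bound)
a_3 = 33: 2741/1387  (≤ bound)
a_4 = 12: 32975/16686  (> 15252, stop)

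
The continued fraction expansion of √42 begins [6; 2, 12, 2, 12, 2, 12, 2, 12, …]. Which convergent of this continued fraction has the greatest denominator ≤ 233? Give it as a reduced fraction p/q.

List convergents until the denominator exceeds the bound:
a_0 = 6: 6/1  (≤ bound)
a_1 = 2: 13/2  (≤ bound)
a_2 = 12: 162/25  (≤ bound)
a_3 = 2: 337/52  (≤ bound)
a_4 = 12: 4206/649  (> 233, stop)

337/52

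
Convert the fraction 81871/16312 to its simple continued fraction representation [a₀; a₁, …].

81871 ÷ 16312 → quotient 5, remainder 311
16312 ÷ 311 → quotient 52, remainder 140
311 ÷ 140 → quotient 2, remainder 31
140 ÷ 31 → quotient 4, remainder 16
31 ÷ 16 → quotient 1, remainder 15
16 ÷ 15 → quotient 1, remainder 1
15 ÷ 1 → quotient 15, remainder 0

[5; 52, 2, 4, 1, 1, 15]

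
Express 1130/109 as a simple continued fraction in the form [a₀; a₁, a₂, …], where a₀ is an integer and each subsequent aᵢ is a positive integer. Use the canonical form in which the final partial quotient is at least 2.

⌊1130/109⌋ = 10, remainder 40
⌊109/40⌋ = 2, remainder 29
⌊40/29⌋ = 1, remainder 11
⌊29/11⌋ = 2, remainder 7
⌊11/7⌋ = 1, remainder 4
⌊7/4⌋ = 1, remainder 3
⌊4/3⌋ = 1, remainder 1
⌊3/1⌋ = 3, remainder 0

[10; 2, 1, 2, 1, 1, 1, 3]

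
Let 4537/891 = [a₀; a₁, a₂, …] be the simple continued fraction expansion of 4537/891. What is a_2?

Apply division with remainder until the remainder is 0:
4537 ÷ 891 → quotient 5, remainder 82
891 ÷ 82 → quotient 10, remainder 71
82 ÷ 71 → quotient 1, remainder 11

1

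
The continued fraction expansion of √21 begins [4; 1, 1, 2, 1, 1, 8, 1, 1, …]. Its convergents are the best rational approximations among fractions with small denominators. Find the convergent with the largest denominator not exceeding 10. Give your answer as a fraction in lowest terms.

32/7

a_0 = 4: 4/1  (≤ bound)
a_1 = 1: 5/1  (≤ bound)
a_2 = 1: 9/2  (≤ bound)
a_3 = 2: 23/5  (≤ bound)
a_4 = 1: 32/7  (≤ bound)
a_5 = 1: 55/12  (> 10, stop)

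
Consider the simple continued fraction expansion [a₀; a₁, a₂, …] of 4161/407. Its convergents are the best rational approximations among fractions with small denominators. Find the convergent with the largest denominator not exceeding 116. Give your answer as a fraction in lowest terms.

869/85

a_0 = 10: 10/1  (≤ bound)
a_1 = 4: 41/4  (≤ bound)
a_2 = 2: 92/9  (≤ bound)
a_3 = 8: 777/76  (≤ bound)
a_4 = 1: 869/85  (≤ bound)
a_5 = 1: 1646/161  (> 116, stop)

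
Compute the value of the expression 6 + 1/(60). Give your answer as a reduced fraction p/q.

361/60

Compute successive convergents:
a_0 = 6: 6/1
a_1 = 60: 361/60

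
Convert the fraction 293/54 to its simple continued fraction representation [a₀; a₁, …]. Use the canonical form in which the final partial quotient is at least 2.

293 ÷ 54 → quotient 5, remainder 23
54 ÷ 23 → quotient 2, remainder 8
23 ÷ 8 → quotient 2, remainder 7
8 ÷ 7 → quotient 1, remainder 1
7 ÷ 1 → quotient 7, remainder 0

[5; 2, 2, 1, 7]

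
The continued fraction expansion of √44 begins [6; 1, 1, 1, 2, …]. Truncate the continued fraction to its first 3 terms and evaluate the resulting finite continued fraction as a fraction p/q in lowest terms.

13/2

Start with 1.
1 + 1/(1/1) = 1 + 1/1 = 2/1
6 + 1/(2/1) = 6 + 1/2 = 13/2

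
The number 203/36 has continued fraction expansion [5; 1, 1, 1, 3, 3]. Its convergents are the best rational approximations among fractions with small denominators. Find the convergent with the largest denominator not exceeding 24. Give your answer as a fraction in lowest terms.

a_0 = 5: 5/1  (≤ bound)
a_1 = 1: 6/1  (≤ bound)
a_2 = 1: 11/2  (≤ bound)
a_3 = 1: 17/3  (≤ bound)
a_4 = 3: 62/11  (≤ bound)
a_5 = 3: 203/36  (> 24, stop)

62/11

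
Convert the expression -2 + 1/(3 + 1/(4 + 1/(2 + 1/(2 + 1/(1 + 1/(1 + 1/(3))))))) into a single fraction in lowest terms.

-1036/613

a_0 = -2: -2/1
a_1 = 3: -5/3
a_2 = 4: -22/13
a_3 = 2: -49/29
a_4 = 2: -120/71
a_5 = 1: -169/100
a_6 = 1: -289/171
a_7 = 3: -1036/613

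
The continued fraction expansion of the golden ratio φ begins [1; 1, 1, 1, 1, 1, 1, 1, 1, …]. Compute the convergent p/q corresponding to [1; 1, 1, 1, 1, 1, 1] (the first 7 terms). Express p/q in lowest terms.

21/13

a_0 = 1: 1/1
a_1 = 1: 2/1
a_2 = 1: 3/2
a_3 = 1: 5/3
a_4 = 1: 8/5
a_5 = 1: 13/8
a_6 = 1: 21/13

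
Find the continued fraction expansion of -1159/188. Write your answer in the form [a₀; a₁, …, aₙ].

⌊-1159/188⌋ = -7, remainder 157
⌊188/157⌋ = 1, remainder 31
⌊157/31⌋ = 5, remainder 2
⌊31/2⌋ = 15, remainder 1
⌊2/1⌋ = 2, remainder 0

[-7; 1, 5, 15, 2]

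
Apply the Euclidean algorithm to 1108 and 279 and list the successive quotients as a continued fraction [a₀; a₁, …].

[3; 1, 33, 1, 7]

Apply division with remainder until the remainder is 0:
1108 ÷ 279 → quotient 3, remainder 271
279 ÷ 271 → quotient 1, remainder 8
271 ÷ 8 → quotient 33, remainder 7
8 ÷ 7 → quotient 1, remainder 1
7 ÷ 1 → quotient 7, remainder 0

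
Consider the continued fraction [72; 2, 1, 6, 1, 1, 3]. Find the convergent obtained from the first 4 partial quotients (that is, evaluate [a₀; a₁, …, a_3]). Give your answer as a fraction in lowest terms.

Start with 6.
1 + 1/(6/1) = 1 + 1/6 = 7/6
2 + 1/(7/6) = 2 + 6/7 = 20/7
72 + 1/(20/7) = 72 + 7/20 = 1447/20

1447/20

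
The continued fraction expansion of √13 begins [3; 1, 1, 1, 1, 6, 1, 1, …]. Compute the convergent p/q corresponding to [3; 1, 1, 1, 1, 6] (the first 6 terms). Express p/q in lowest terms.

Compute successive convergents:
a_0 = 3: 3/1
a_1 = 1: 4/1
a_2 = 1: 7/2
a_3 = 1: 11/3
a_4 = 1: 18/5
a_5 = 6: 119/33

119/33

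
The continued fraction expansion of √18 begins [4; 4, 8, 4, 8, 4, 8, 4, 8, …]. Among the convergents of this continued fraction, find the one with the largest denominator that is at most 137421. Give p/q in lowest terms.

List convergents until the denominator exceeds the bound:
a_0 = 4: 4/1  (≤ bound)
a_1 = 4: 17/4  (≤ bound)
a_2 = 8: 140/33  (≤ bound)
a_3 = 4: 577/136  (≤ bound)
a_4 = 8: 4756/1121  (≤ bound)
a_5 = 4: 19601/4620  (≤ bound)
a_6 = 8: 161564/38081  (≤ bound)
a_7 = 4: 665857/156944  (> 137421, stop)

161564/38081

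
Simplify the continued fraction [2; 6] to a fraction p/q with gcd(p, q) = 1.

Compute successive convergents:
a_0 = 2: 2/1
a_1 = 6: 13/6

13/6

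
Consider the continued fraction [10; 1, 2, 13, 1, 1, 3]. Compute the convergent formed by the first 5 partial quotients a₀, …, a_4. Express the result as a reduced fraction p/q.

459/43

Start with 1.
13 + 1/(1/1) = 13 + 1/1 = 14/1
2 + 1/(14/1) = 2 + 1/14 = 29/14
1 + 1/(29/14) = 1 + 14/29 = 43/29
10 + 1/(43/29) = 10 + 29/43 = 459/43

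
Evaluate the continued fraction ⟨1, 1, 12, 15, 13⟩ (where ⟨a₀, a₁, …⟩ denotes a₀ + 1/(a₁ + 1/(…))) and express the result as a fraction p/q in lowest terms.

Starting at the tail and folding back:
Start with 13.
15 + 1/(13/1) = 15 + 1/13 = 196/13
12 + 1/(196/13) = 12 + 13/196 = 2365/196
1 + 1/(2365/196) = 1 + 196/2365 = 2561/2365
1 + 1/(2561/2365) = 1 + 2365/2561 = 4926/2561

4926/2561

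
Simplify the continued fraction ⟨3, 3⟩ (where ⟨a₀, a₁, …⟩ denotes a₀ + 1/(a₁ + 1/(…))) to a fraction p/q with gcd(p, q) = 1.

Start with 3.
3 + 1/(3/1) = 3 + 1/3 = 10/3

10/3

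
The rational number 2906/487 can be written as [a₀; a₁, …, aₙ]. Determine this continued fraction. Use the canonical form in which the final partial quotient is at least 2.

⌊2906/487⌋ = 5, remainder 471
⌊487/471⌋ = 1, remainder 16
⌊471/16⌋ = 29, remainder 7
⌊16/7⌋ = 2, remainder 2
⌊7/2⌋ = 3, remainder 1
⌊2/1⌋ = 2, remainder 0

[5; 1, 29, 2, 3, 2]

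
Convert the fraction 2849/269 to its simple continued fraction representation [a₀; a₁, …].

2849 ÷ 269 → quotient 10, remainder 159
269 ÷ 159 → quotient 1, remainder 110
159 ÷ 110 → quotient 1, remainder 49
110 ÷ 49 → quotient 2, remainder 12
49 ÷ 12 → quotient 4, remainder 1
12 ÷ 1 → quotient 12, remainder 0

[10; 1, 1, 2, 4, 12]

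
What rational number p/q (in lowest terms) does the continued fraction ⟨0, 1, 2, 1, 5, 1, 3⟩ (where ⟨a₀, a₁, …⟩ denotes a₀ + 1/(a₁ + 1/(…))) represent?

77/104

Work from the innermost term outward:
Start with 3.
1 + 1/(3/1) = 1 + 1/3 = 4/3
5 + 1/(4/3) = 5 + 3/4 = 23/4
1 + 1/(23/4) = 1 + 4/23 = 27/23
2 + 1/(27/23) = 2 + 23/27 = 77/27
1 + 1/(77/27) = 1 + 27/77 = 104/77
0 + 1/(104/77) = 0 + 77/104 = 77/104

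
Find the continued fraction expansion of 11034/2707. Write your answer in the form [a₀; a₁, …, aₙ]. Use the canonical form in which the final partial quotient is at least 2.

[4; 13, 7, 9, 1, 2]

11034 ÷ 2707 → quotient 4, remainder 206
2707 ÷ 206 → quotient 13, remainder 29
206 ÷ 29 → quotient 7, remainder 3
29 ÷ 3 → quotient 9, remainder 2
3 ÷ 2 → quotient 1, remainder 1
2 ÷ 1 → quotient 2, remainder 0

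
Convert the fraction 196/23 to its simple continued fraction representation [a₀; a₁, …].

196 ÷ 23 → quotient 8, remainder 12
23 ÷ 12 → quotient 1, remainder 11
12 ÷ 11 → quotient 1, remainder 1
11 ÷ 1 → quotient 11, remainder 0

[8; 1, 1, 11]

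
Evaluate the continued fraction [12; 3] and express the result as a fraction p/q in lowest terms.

37/3

a_0 = 12: 12/1
a_1 = 3: 37/3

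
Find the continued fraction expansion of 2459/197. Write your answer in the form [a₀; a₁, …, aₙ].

[12; 2, 13, 1, 1, 3]

2459 ÷ 197 → quotient 12, remainder 95
197 ÷ 95 → quotient 2, remainder 7
95 ÷ 7 → quotient 13, remainder 4
7 ÷ 4 → quotient 1, remainder 3
4 ÷ 3 → quotient 1, remainder 1
3 ÷ 1 → quotient 3, remainder 0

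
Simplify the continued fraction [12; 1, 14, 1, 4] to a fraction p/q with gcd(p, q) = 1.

1022/79

Start with 4.
1 + 1/(4/1) = 1 + 1/4 = 5/4
14 + 1/(5/4) = 14 + 4/5 = 74/5
1 + 1/(74/5) = 1 + 5/74 = 79/74
12 + 1/(79/74) = 12 + 74/79 = 1022/79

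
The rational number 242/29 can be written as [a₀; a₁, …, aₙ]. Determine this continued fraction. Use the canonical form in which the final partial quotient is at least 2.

Repeatedly divide and take the remainder:
242 = 8·29 + 10, so a_0 = 8
29 = 2·10 + 9, so a_1 = 2
10 = 1·9 + 1, so a_2 = 1
9 = 9·1 + 0, so a_3 = 9

[8; 2, 1, 9]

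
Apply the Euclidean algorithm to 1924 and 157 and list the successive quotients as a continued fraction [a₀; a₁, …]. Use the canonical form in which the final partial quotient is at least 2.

[12; 3, 1, 12, 3]

⌊1924/157⌋ = 12, remainder 40
⌊157/40⌋ = 3, remainder 37
⌊40/37⌋ = 1, remainder 3
⌊37/3⌋ = 12, remainder 1
⌊3/1⌋ = 3, remainder 0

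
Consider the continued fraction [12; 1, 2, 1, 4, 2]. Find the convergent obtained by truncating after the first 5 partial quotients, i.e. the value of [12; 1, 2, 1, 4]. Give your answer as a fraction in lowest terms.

242/19

a_0 = 12: 12/1
a_1 = 1: 13/1
a_2 = 2: 38/3
a_3 = 1: 51/4
a_4 = 4: 242/19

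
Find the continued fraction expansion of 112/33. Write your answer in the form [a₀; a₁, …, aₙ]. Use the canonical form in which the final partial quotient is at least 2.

Run the Euclidean algorithm, recording each quotient:
⌊112/33⌋ = 3, remainder 13
⌊33/13⌋ = 2, remainder 7
⌊13/7⌋ = 1, remainder 6
⌊7/6⌋ = 1, remainder 1
⌊6/1⌋ = 6, remainder 0

[3; 2, 1, 1, 6]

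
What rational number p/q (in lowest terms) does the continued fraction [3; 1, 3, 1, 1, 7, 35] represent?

Starting at the tail and folding back:
Start with 35.
7 + 1/(35/1) = 7 + 1/35 = 246/35
1 + 1/(246/35) = 1 + 35/246 = 281/246
1 + 1/(281/246) = 1 + 246/281 = 527/281
3 + 1/(527/281) = 3 + 281/527 = 1862/527
1 + 1/(1862/527) = 1 + 527/1862 = 2389/1862
3 + 1/(2389/1862) = 3 + 1862/2389 = 9029/2389

9029/2389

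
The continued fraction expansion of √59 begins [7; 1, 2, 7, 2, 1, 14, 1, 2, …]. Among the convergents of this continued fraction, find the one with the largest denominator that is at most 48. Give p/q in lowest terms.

a_0 = 7: 7/1  (≤ bound)
a_1 = 1: 8/1  (≤ bound)
a_2 = 2: 23/3  (≤ bound)
a_3 = 7: 169/22  (≤ bound)
a_4 = 2: 361/47  (≤ bound)
a_5 = 1: 530/69  (> 48, stop)

361/47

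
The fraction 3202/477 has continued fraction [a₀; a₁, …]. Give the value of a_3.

2

Repeatedly divide and take the remainder:
3202 = 6·477 + 340, so a_0 = 6
477 = 1·340 + 137, so a_1 = 1
340 = 2·137 + 66, so a_2 = 2
137 = 2·66 + 5, so a_3 = 2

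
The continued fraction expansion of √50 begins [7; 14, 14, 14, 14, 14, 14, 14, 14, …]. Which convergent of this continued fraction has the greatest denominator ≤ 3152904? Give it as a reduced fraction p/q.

List convergents until the denominator exceeds the bound:
a_0 = 7: 7/1  (≤ bound)
a_1 = 14: 99/14  (≤ bound)
a_2 = 14: 1393/197  (≤ bound)
a_3 = 14: 19601/2772  (≤ bound)
a_4 = 14: 275807/39005  (≤ bound)
a_5 = 14: 3880899/548842  (≤ bound)
a_6 = 14: 54608393/7722793  (> 3152904, stop)

3880899/548842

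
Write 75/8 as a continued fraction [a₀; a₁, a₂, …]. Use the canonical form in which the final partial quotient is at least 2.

Run the Euclidean algorithm, recording each quotient:
75 ÷ 8 → quotient 9, remainder 3
8 ÷ 3 → quotient 2, remainder 2
3 ÷ 2 → quotient 1, remainder 1
2 ÷ 1 → quotient 2, remainder 0

[9; 2, 1, 2]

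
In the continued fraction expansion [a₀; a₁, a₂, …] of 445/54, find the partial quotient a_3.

2

⌊445/54⌋ = 8, remainder 13
⌊54/13⌋ = 4, remainder 2
⌊13/2⌋ = 6, remainder 1
⌊2/1⌋ = 2, remainder 0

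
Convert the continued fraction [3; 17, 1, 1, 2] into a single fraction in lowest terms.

a_0 = 3: 3/1
a_1 = 17: 52/17
a_2 = 1: 55/18
a_3 = 1: 107/35
a_4 = 2: 269/88

269/88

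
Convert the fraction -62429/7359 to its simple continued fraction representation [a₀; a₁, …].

Apply division with remainder until the remainder is 0:
-62429 = -9·7359 + 3802, so a_0 = -9
7359 = 1·3802 + 3557, so a_1 = 1
3802 = 1·3557 + 245, so a_2 = 1
3557 = 14·245 + 127, so a_3 = 14
245 = 1·127 + 118, so a_4 = 1
127 = 1·118 + 9, so a_5 = 1
118 = 13·9 + 1, so a_6 = 13
9 = 9·1 + 0, so a_7 = 9

[-9; 1, 1, 14, 1, 1, 13, 9]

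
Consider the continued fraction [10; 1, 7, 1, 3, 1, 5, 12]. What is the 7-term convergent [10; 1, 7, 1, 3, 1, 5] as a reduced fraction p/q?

2776/255

Collapse the nested fraction from the inside out:
Start with 5.
1 + 1/(5/1) = 1 + 1/5 = 6/5
3 + 1/(6/5) = 3 + 5/6 = 23/6
1 + 1/(23/6) = 1 + 6/23 = 29/23
7 + 1/(29/23) = 7 + 23/29 = 226/29
1 + 1/(226/29) = 1 + 29/226 = 255/226
10 + 1/(255/226) = 10 + 226/255 = 2776/255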